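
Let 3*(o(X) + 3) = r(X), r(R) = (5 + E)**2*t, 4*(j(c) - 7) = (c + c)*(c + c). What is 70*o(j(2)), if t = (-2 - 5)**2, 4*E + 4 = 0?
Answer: 54250/3 ≈ 18083.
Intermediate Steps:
E = -1 (E = -1 + (1/4)*0 = -1 + 0 = -1)
j(c) = 7 + c**2 (j(c) = 7 + ((c + c)*(c + c))/4 = 7 + ((2*c)*(2*c))/4 = 7 + (4*c**2)/4 = 7 + c**2)
t = 49 (t = (-7)**2 = 49)
r(R) = 784 (r(R) = (5 - 1)**2*49 = 4**2*49 = 16*49 = 784)
o(X) = 775/3 (o(X) = -3 + (1/3)*784 = -3 + 784/3 = 775/3)
70*o(j(2)) = 70*(775/3) = 54250/3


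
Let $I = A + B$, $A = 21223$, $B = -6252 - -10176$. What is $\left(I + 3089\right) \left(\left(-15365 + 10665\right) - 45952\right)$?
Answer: $-1430209872$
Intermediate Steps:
$B = 3924$ ($B = -6252 + 10176 = 3924$)
$I = 25147$ ($I = 21223 + 3924 = 25147$)
$\left(I + 3089\right) \left(\left(-15365 + 10665\right) - 45952\right) = \left(25147 + 3089\right) \left(\left(-15365 + 10665\right) - 45952\right) = 28236 \left(-4700 - 45952\right) = 28236 \left(-50652\right) = -1430209872$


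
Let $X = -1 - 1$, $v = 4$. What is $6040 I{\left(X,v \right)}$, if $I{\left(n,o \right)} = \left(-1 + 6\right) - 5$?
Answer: $0$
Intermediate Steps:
$X = -2$
$I{\left(n,o \right)} = 0$ ($I{\left(n,o \right)} = 5 - 5 = 0$)
$6040 I{\left(X,v \right)} = 6040 \cdot 0 = 0$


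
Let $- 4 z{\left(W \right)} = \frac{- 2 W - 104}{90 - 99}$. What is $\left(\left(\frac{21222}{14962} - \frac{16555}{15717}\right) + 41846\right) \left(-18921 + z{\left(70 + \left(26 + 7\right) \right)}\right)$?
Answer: $- \frac{838245535168905121}{1058209893} \approx -7.9214 \cdot 10^{8}$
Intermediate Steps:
$z{\left(W \right)} = - \frac{26}{9} - \frac{W}{18}$ ($z{\left(W \right)} = - \frac{\left(- 2 W - 104\right) \frac{1}{90 - 99}}{4} = - \frac{\left(-104 - 2 W\right) \frac{1}{-9}}{4} = - \frac{\left(-104 - 2 W\right) \left(- \frac{1}{9}\right)}{4} = - \frac{\frac{104}{9} + \frac{2 W}{9}}{4} = - \frac{26}{9} - \frac{W}{18}$)
$\left(\left(\frac{21222}{14962} - \frac{16555}{15717}\right) + 41846\right) \left(-18921 + z{\left(70 + \left(26 + 7\right) \right)}\right) = \left(\left(\frac{21222}{14962} - \frac{16555}{15717}\right) + 41846\right) \left(-18921 - \left(\frac{26}{9} + \frac{70 + \left(26 + 7\right)}{18}\right)\right) = \left(\left(21222 \cdot \frac{1}{14962} - \frac{16555}{15717}\right) + 41846\right) \left(-18921 - \left(\frac{26}{9} + \frac{70 + 33}{18}\right)\right) = \left(\left(\frac{10611}{7481} - \frac{16555}{15717}\right) + 41846\right) \left(-18921 - \frac{155}{18}\right) = \left(\frac{42925132}{117578877} + 41846\right) \left(-18921 - \frac{155}{18}\right) = \frac{4920248612074 \left(-18921 - \frac{155}{18}\right)}{117578877} = \frac{4920248612074}{117578877} \left(- \frac{340733}{18}\right) = - \frac{838245535168905121}{1058209893}$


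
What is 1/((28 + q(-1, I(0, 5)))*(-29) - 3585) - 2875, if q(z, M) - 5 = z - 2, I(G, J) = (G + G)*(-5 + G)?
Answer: -12808126/4455 ≈ -2875.0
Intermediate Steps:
I(G, J) = 2*G*(-5 + G) (I(G, J) = (2*G)*(-5 + G) = 2*G*(-5 + G))
q(z, M) = 3 + z (q(z, M) = 5 + (z - 2) = 5 + (-2 + z) = 3 + z)
1/((28 + q(-1, I(0, 5)))*(-29) - 3585) - 2875 = 1/((28 + (3 - 1))*(-29) - 3585) - 2875 = 1/((28 + 2)*(-29) - 3585) - 2875 = 1/(30*(-29) - 3585) - 2875 = 1/(-870 - 3585) - 2875 = 1/(-4455) - 2875 = -1/4455 - 2875 = -12808126/4455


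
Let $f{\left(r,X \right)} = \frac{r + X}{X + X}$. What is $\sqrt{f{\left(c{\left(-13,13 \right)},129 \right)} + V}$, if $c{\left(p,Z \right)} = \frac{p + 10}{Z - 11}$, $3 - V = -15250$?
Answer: $\frac{\sqrt{112814843}}{86} \approx 123.51$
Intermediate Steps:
$V = 15253$ ($V = 3 - -15250 = 3 + 15250 = 15253$)
$c{\left(p,Z \right)} = \frac{10 + p}{-11 + Z}$
$f{\left(r,X \right)} = \frac{X + r}{2 X}$
$\sqrt{f{\left(c{\left(-13,13 \right)},129 \right)} + V} = \sqrt{\frac{129 + \frac{10 - 13}{-11 + 13}}{2 \cdot 129} + 15253} = \sqrt{\frac{1}{2} \cdot \frac{1}{129} \left(129 + \frac{1}{2} \left(-3\right)\right) + 15253} = \sqrt{\frac{1}{2} \cdot \frac{1}{129} \left(129 - \frac{3}{2}\right) + 15253} = \sqrt{\frac{1}{2} \cdot \frac{1}{129} \cdot \frac{255}{2} + 15253} = \sqrt{\frac{85}{172} + 15253} = \sqrt{\frac{2623601}{172}} = \frac{\sqrt{112814843}}{86}$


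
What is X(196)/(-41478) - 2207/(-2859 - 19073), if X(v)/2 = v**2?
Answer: -796768739/454847748 ≈ -1.7517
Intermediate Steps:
X(v) = 2*v**2
X(196)/(-41478) - 2207/(-2859 - 19073) = (2*196**2)/(-41478) - 2207/(-2859 - 19073) = (2*38416)*(-1/41478) - 2207/(-21932) = 76832*(-1/41478) - 2207*(-1/21932) = -38416/20739 + 2207/21932 = -796768739/454847748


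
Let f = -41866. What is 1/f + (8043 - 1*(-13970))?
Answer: 921596257/41866 ≈ 22013.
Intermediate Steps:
1/f + (8043 - 1*(-13970)) = 1/(-41866) + (8043 - 1*(-13970)) = -1/41866 + (8043 + 13970) = -1/41866 + 22013 = 921596257/41866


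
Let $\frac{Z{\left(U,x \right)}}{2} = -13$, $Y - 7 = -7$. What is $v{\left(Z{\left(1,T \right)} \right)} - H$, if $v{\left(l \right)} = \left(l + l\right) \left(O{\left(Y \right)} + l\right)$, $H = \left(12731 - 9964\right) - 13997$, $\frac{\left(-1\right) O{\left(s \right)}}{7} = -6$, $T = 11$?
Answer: $10398$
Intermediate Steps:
$Y = 0$ ($Y = 7 - 7 = 0$)
$O{\left(s \right)} = 42$ ($O{\left(s \right)} = \left(-7\right) \left(-6\right) = 42$)
$H = -11230$ ($H = 2767 - 13997 = -11230$)
$Z{\left(U,x \right)} = -26$ ($Z{\left(U,x \right)} = 2 \left(-13\right) = -26$)
$v{\left(l \right)} = 2 l \left(42 + l\right)$ ($v{\left(l \right)} = \left(l + l\right) \left(42 + l\right) = 2 l \left(42 + l\right)$)
$v{\left(Z{\left(1,T \right)} \right)} - H = 2 \left(-26\right) \left(42 - 26\right) - -11230 = 2 \left(-26\right) 16 + 11230 = -832 + 11230 = 10398$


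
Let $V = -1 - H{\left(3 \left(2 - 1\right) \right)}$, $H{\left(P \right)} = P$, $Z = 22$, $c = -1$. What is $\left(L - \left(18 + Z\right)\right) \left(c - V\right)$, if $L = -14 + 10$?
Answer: $-132$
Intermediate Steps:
$V = -4$ ($V = -1 - 3 \left(2 - 1\right) = -1 - 3 \cdot 1 = -1 - 3 = -4$)
$L = -4$
$\left(L - \left(18 + Z\right)\right) \left(c - V\right) = \left(-4 - 40\right) \left(-1 - -4\right) = \left(-4 - 40\right) \left(-1 + 4\right) = \left(-4 - 40\right) 3 = \left(-44\right) 3 = -132$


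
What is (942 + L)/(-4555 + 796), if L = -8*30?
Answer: -234/1253 ≈ -0.18675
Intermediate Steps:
L = -240
(942 + L)/(-4555 + 796) = (942 - 240)/(-4555 + 796) = 702/(-3759) = 702*(-1/3759) = -234/1253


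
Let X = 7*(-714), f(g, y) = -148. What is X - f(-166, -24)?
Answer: -4850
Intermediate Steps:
X = -4998
X - f(-166, -24) = -4998 - 1*(-148) = -4998 + 148 = -4850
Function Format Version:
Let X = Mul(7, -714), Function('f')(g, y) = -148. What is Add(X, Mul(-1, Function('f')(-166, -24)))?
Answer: -4850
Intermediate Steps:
X = -4998
Add(X, Mul(-1, Function('f')(-166, -24))) = Add(-4998, Mul(-1, -148)) = Add(-4998, 148) = -4850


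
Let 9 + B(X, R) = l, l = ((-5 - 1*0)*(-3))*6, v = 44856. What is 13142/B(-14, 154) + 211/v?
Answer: 65501627/403704 ≈ 162.25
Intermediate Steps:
l = 90 (l = ((-5 + 0)*(-3))*6 = -5*(-3)*6 = 15*6 = 90)
B(X, R) = 81 (B(X, R) = -9 + 90 = 81)
13142/B(-14, 154) + 211/v = 13142/81 + 211/44856 = 65501627/403704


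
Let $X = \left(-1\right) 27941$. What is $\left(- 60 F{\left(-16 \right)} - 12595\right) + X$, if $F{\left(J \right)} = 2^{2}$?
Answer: $-40776$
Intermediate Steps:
$F{\left(J \right)} = 4$
$X = -27941$
$\left(- 60 F{\left(-16 \right)} - 12595\right) + X = \left(- 60 \cdot 4 - 12595\right) - 27941 = \left(\left(-1\right) 240 - 12595\right) - 27941 = \left(-240 - 12595\right) - 27941 = -12835 - 27941 = -40776$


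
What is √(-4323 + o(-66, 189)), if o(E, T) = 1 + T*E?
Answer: 2*I*√4199 ≈ 129.6*I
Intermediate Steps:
o(E, T) = 1 + E*T
√(-4323 + o(-66, 189)) = √(-4323 + (1 - 66*189)) = √(-4323 + (1 - 12474)) = √(-4323 - 12473) = √(-16796) = 2*I*√4199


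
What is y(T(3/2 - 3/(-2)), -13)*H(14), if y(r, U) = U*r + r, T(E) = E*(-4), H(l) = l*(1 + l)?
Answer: 30240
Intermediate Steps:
T(E) = -4*E
y(r, U) = r + U*r
y(T(3/2 - 3/(-2)), -13)*H(14) = ((-4*(3/2 - 3/(-2)))*(1 - 13))*(14*(1 + 14)) = (-4*(3*(½) - 3*(-½))*(-12))*(14*15) = (-4*(3/2 + 3/2)*(-12))*210 = (-4*3*(-12))*210 = -12*(-12)*210 = 144*210 = 30240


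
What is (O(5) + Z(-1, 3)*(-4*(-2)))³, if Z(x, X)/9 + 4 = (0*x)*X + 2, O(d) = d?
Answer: -2685619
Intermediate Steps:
Z(x, X) = -18 (Z(x, X) = -36 + 9*((0*x)*X + 2) = -36 + 9*(0*X + 2) = -36 + 9*(0 + 2) = -36 + 9*2 = -36 + 18 = -18)
(O(5) + Z(-1, 3)*(-4*(-2)))³ = (5 - (-72)*(-2))³ = (5 - 18*8)³ = (5 - 144)³ = (-139)³ = -2685619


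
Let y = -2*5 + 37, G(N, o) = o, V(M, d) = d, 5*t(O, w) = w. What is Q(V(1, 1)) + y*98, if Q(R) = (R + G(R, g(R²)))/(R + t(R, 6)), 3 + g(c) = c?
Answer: 29101/11 ≈ 2645.5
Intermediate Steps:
t(O, w) = w/5
g(c) = -3 + c
Q(R) = (-3 + R + R²)/(6/5 + R) (Q(R) = (R + (-3 + R²))/(R + (⅕)*6) = (-3 + R + R²)/(R + 6/5) = (-3 + R + R²)/(6/5 + R))
y = 27 (y = -10 + 37 = 27)
Q(V(1, 1)) + y*98 = 5*(-3 + 1 + 1²)/(6 + 5*1) + 27*98 = 5*(-3 + 1 + 1)/(6 + 5) + 2646 = 5*(-1)/11 + 2646 = 5*(1/11)*(-1) + 2646 = -5/11 + 2646 = 29101/11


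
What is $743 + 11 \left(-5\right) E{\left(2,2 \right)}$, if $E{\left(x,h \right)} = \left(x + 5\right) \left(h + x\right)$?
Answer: $-797$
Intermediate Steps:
$E{\left(x,h \right)} = \left(5 + x\right) \left(h + x\right)$
$743 + 11 \left(-5\right) E{\left(2,2 \right)} = 743 + 11 \left(-5\right) \left(2^{2} + 5 \cdot 2 + 5 \cdot 2 + 2 \cdot 2\right) = 743 - 55 \left(4 + 10 + 10 + 4\right) = 743 - 1540 = -797$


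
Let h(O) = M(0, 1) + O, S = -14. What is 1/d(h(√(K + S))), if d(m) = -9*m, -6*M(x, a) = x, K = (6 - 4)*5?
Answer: I/18 ≈ 0.055556*I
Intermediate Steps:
K = 10 (K = 2*5 = 10)
M(x, a) = -x/6
h(O) = O (h(O) = -⅙*0 + O = 0 + O = O)
1/d(h(√(K + S))) = 1/(-9*√(10 - 14)) = 1/(-18*I) = I/18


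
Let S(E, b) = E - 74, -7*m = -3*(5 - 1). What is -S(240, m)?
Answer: -166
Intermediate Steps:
m = 12/7 (m = -(-3)*(5 - 1)/7 = -(-3)*4/7 = -⅐*(-12) = 12/7 ≈ 1.7143)
S(E, b) = -74 + E
-S(240, m) = -(-74 + 240) = -1*166 = -166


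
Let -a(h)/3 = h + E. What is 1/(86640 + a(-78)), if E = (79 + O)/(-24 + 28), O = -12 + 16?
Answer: 4/347247 ≈ 1.1519e-5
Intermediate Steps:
O = 4
E = 83/4 (E = (79 + 4)/(-24 + 28) = 83/4 ≈ 20.750)
a(h) = -249/4 - 3*h (a(h) = -3*(h + 83/4) = -3*(83/4 + h) = -249/4 - 3*h)
1/(86640 + a(-78)) = 1/(86640 + (-249/4 - 3*(-78))) = 1/(86640 + (-249/4 + 234)) = 1/(86640 + 687/4) = 1/(347247/4) = 4/347247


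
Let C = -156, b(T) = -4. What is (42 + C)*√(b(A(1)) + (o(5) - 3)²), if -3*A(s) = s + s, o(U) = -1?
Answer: -228*√3 ≈ -394.91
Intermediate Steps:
A(s) = -2*s/3 (A(s) = -(s + s)/3 = -2*s/3)
(42 + C)*√(b(A(1)) + (o(5) - 3)²) = (42 - 156)*√(-4 + (-1 - 3)²) = -114*√(-4 + (-4)²) = -114*√(-4 + 16) = -228*√3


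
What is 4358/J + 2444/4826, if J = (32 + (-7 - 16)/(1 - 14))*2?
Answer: 68889509/1059307 ≈ 65.033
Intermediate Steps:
J = 878/13 (J = (32 - 23/(-13))*2 = (32 - 23*(-1/13))*2 = (32 + 23/13)*2 = (439/13)*2 = 878/13 ≈ 67.538)
4358/J + 2444/4826 = 4358/(878/13) + 2444/4826 = 4358*(13/878) + 2444*(1/4826) = 28327/439 + 1222/2413 = 68889509/1059307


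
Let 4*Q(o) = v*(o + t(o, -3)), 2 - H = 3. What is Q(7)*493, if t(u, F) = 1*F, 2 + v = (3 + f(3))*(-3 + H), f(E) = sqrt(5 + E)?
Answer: -6902 - 3944*sqrt(2) ≈ -12480.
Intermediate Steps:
H = -1 (H = 2 - 1*3 = 2 - 3 = -1)
v = -14 - 8*sqrt(2) (v = -2 + (3 + sqrt(5 + 3))*(-3 - 1) = -2 + (3 + sqrt(8))*(-4) = -2 + (3 + 2*sqrt(2))*(-4) = -2 + (-12 - 8*sqrt(2)) = -14 - 8*sqrt(2) ≈ -25.314)
t(u, F) = F
Q(o) = (-14 - 8*sqrt(2))*(-3 + o)/4 (Q(o) = ((-14 - 8*sqrt(2))*(o - 3))/4 = ((-14 - 8*sqrt(2))*(-3 + o))/4 = (-14 - 8*sqrt(2))*(-3 + o)/4)
Q(7)*493 = -(-3 + 7)*(7 + 4*sqrt(2))/2*493 = -1/2*4*(7 + 4*sqrt(2))*493 = (-14 - 8*sqrt(2))*493 = -6902 - 3944*sqrt(2)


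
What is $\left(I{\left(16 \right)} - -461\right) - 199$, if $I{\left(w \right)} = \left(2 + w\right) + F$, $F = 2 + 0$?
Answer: $282$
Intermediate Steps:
$F = 2$
$I{\left(w \right)} = 4 + w$ ($I{\left(w \right)} = \left(2 + w\right) + 2 = 4 + w$)
$\left(I{\left(16 \right)} - -461\right) - 199 = \left(\left(4 + 16\right) - -461\right) - 199 = \left(20 + 461\right) - 199 = 481 - 199 = 282$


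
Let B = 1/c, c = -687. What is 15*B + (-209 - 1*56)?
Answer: -60690/229 ≈ -265.02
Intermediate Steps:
B = -1/687 (B = 1/(-687) = -1/687 ≈ -0.0014556)
15*B + (-209 - 1*56) = 15*(-1/687) + (-209 - 1*56) = -5/229 + (-209 - 56) = -5/229 - 265 = -60690/229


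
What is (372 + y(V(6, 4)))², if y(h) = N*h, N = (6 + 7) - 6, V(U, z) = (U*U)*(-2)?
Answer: 17424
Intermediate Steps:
V(U, z) = -2*U² (V(U, z) = U²*(-2) = -2*U²)
N = 7 (N = 13 - 6 = 7)
y(h) = 7*h
(372 + y(V(6, 4)))² = (372 + 7*(-2*6²))² = (372 + 7*(-2*36))² = (372 + 7*(-72))² = (372 - 504)² = (-132)² = 17424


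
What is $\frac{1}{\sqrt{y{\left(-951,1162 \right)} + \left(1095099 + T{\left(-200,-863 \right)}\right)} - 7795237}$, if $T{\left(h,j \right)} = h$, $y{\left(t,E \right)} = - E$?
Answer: $- \frac{7795237}{60765718792432} - \frac{\sqrt{1093737}}{60765718792432} \approx -1.283 \cdot 10^{-7}$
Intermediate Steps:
$\frac{1}{\sqrt{y{\left(-951,1162 \right)} + \left(1095099 + T{\left(-200,-863 \right)}\right)} - 7795237} = \frac{1}{\sqrt{\left(-1\right) 1162 + \left(1095099 - 200\right)} - 7795237} = \frac{1}{\sqrt{-1162 + 1094899} - 7795237} = \frac{1}{\sqrt{1093737} - 7795237} = \frac{1}{-7795237 + \sqrt{1093737}}$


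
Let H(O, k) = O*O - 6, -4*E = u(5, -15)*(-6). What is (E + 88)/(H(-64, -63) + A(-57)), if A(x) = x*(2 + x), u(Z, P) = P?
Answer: 131/14450 ≈ 0.0090657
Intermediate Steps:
E = -45/2 (E = -(-15)*(-6)/4 = -¼*90 = -45/2 ≈ -22.500)
H(O, k) = -6 + O² (H(O, k) = O² - 6 = -6 + O²)
(E + 88)/(H(-64, -63) + A(-57)) = (-45/2 + 88)/((-6 + (-64)²) - 57*(2 - 57)) = 131/(2*((-6 + 4096) - 57*(-55))) = 131/(2*(4090 + 3135)) = (131/2)/7225 = (131/2)*(1/7225) = 131/14450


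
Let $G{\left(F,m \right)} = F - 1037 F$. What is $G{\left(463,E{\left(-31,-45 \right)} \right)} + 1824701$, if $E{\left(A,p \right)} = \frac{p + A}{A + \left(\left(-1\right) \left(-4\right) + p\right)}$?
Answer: $1345033$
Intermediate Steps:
$E{\left(A,p \right)} = \frac{A + p}{4 + A + p}$ ($E{\left(A,p \right)} = \frac{A + p}{A + \left(4 + p\right)} = \frac{A + p}{4 + A + p}$)
$G{\left(F,m \right)} = - 1036 F$
$G{\left(463,E{\left(-31,-45 \right)} \right)} + 1824701 = \left(-1036\right) 463 + 1824701 = -479668 + 1824701 = 1345033$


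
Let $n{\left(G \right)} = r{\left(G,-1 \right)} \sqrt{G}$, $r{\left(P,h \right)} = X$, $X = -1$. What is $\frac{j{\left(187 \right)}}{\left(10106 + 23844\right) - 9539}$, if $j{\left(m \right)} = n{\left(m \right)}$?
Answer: $- \frac{\sqrt{187}}{24411} \approx -0.00056019$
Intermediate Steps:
$r{\left(P,h \right)} = -1$
$n{\left(G \right)} = - \sqrt{G}$
$j{\left(m \right)} = - \sqrt{m}$
$\frac{j{\left(187 \right)}}{\left(10106 + 23844\right) - 9539} = \frac{\left(-1\right) \sqrt{187}}{\left(10106 + 23844\right) - 9539} = \frac{\left(-1\right) \sqrt{187}}{33950 - 9539} = \frac{\left(-1\right) \sqrt{187}}{24411} = - \sqrt{187} \cdot \frac{1}{24411} = - \frac{\sqrt{187}}{24411}$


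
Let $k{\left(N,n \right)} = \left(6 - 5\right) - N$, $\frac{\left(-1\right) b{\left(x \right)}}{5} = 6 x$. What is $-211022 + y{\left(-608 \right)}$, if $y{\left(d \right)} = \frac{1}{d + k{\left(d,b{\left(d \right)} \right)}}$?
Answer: $-211021$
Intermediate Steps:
$b{\left(x \right)} = - 30 x$ ($b{\left(x \right)} = - 5 \cdot 6 x = - 30 x$)
$k{\left(N,n \right)} = 1 - N$ ($k{\left(N,n \right)} = \left(6 - 5\right) - N = 1 - N$)
$y{\left(d \right)} = 1$ ($y{\left(d \right)} = \frac{1}{d - \left(-1 + d\right)} = 1^{-1} = 1$)
$-211022 + y{\left(-608 \right)} = -211022 + 1 = -211021$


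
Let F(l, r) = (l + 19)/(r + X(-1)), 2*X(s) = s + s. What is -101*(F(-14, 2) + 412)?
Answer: -42117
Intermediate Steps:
X(s) = s (X(s) = (s + s)/2 = (2*s)/2 = s)
F(l, r) = (19 + l)/(-1 + r) (F(l, r) = (l + 19)/(r - 1) = (19 + l)/(-1 + r))
-101*(F(-14, 2) + 412) = -101*((19 - 14)/(-1 + 2) + 412) = -101*(5/1 + 412) = -101*(1*5 + 412) = -101*(5 + 412) = -101*417 = -42117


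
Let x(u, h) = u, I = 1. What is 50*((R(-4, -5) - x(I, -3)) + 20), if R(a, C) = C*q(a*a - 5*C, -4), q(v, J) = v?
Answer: -9300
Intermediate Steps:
R(a, C) = C*(a² - 5*C) (R(a, C) = C*(a*a - 5*C) = C*(a² - 5*C))
50*((R(-4, -5) - x(I, -3)) + 20) = 50*((-5*((-4)² - 5*(-5)) - 1*1) + 20) = 50*((-5*(16 + 25) - 1) + 20) = 50*((-5*41 - 1) + 20) = 50*((-205 - 1) + 20) = 50*(-206 + 20) = 50*(-186) = -9300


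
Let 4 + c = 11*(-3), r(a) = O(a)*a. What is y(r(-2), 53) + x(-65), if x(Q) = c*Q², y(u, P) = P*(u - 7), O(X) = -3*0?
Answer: -156696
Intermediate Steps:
O(X) = 0
r(a) = 0 (r(a) = 0*a = 0)
c = -37 (c = -4 + 11*(-3) = -4 - 33 = -37)
y(u, P) = P*(-7 + u)
x(Q) = -37*Q²
y(r(-2), 53) + x(-65) = 53*(-7 + 0) - 37*(-65)² = 53*(-7) - 37*4225 = -371 - 156325 = -156696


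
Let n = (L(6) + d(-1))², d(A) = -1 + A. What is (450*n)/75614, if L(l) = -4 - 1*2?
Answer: 14400/37807 ≈ 0.38088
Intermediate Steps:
L(l) = -6 (L(l) = -4 - 2 = -6)
n = 64 (n = (-6 + (-1 - 1))² = (-6 - 2)² = (-8)² = 64)
(450*n)/75614 = (450*64)/75614 = 28800*(1/75614) = 14400/37807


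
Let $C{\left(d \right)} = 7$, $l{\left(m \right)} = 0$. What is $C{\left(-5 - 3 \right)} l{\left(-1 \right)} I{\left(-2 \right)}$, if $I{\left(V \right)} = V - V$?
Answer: $0$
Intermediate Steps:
$I{\left(V \right)} = 0$
$C{\left(-5 - 3 \right)} l{\left(-1 \right)} I{\left(-2 \right)} = 7 \cdot 0 \cdot 0 = 0 \cdot 0 = 0$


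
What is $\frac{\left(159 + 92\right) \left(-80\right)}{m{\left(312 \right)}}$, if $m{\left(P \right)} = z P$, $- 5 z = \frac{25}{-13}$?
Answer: $- \frac{502}{3} \approx -167.33$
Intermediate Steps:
$z = \frac{5}{13}$ ($z = - \frac{25 \frac{1}{-13}}{5} = - \frac{25 \left(- \frac{1}{13}\right)}{5} = \left(- \frac{1}{5}\right) \left(- \frac{25}{13}\right) = \frac{5}{13} \approx 0.38462$)
$m{\left(P \right)} = \frac{5 P}{13}$
$\frac{\left(159 + 92\right) \left(-80\right)}{m{\left(312 \right)}} = \frac{\left(159 + 92\right) \left(-80\right)}{\frac{5}{13} \cdot 312} = \frac{251 \left(-80\right)}{120} = \left(-20080\right) \frac{1}{120} = - \frac{502}{3}$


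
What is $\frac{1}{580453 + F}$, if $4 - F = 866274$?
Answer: $- \frac{1}{285817} \approx -3.4987 \cdot 10^{-6}$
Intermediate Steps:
$F = -866270$ ($F = 4 - 866274 = -866270$)
$\frac{1}{580453 + F} = \frac{1}{580453 - 866270} = \frac{1}{-285817} = - \frac{1}{285817}$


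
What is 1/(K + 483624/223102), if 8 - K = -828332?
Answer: 111551/92402397152 ≈ 1.2072e-6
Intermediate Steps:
K = 828340 (K = 8 - 1*(-828332) = 8 + 828332 = 828340)
1/(K + 483624/223102) = 1/(828340 + 483624/223102) = 1/(828340 + 483624*(1/223102)) = 1/(828340 + 241812/111551) = 1/(92402397152/111551) = 111551/92402397152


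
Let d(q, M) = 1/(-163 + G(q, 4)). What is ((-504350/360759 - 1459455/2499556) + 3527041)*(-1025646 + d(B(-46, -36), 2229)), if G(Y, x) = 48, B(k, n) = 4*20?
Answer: -53590474735362854768127247/14814256020780 ≈ -3.6175e+12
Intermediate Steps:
B(k, n) = 80
d(q, M) = -1/115 (d(q, M) = 1/(-163 + 48) = 1/(-115) = -1/115)
((-504350/360759 - 1459455/2499556) + 3527041)*(-1025646 + d(B(-46, -36), 2229)) = ((-504350/360759 - 1459455/2499556) + 3527041)*(-1025646 - 1/115) = ((-504350*1/360759 - 1459455*1/2499556) + 3527041)*(-117949291/115) = ((-72050/51537 - 1459455/2499556) + 3527041)*(-117949291/115) = (-255308942135/128819617572 + 3527041)*(-117949291/115) = (454351817471822317/128819617572)*(-117949291/115) = -53590474735362854768127247/14814256020780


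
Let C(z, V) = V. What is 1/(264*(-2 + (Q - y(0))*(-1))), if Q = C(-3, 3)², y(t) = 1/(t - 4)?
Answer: -1/2970 ≈ -0.00033670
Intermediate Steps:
y(t) = 1/(-4 + t)
Q = 9 (Q = 3² = 9)
1/(264*(-2 + (Q - y(0))*(-1))) = 1/(264*(-2 + (9 - 1/(-4 + 0))*(-1))) = 1/(264*(-2 + (9 - 1/(-4))*(-1))) = 1/(264*(-2 + (9 - 1*(-¼))*(-1))) = 1/(264*(-2 + (9 + ¼)*(-1))) = 1/(264*(-2 + (37/4)*(-1))) = 1/(264*(-2 - 37/4)) = 1/(264*(-45/4)) = (1/264)*(-4/45) = -1/2970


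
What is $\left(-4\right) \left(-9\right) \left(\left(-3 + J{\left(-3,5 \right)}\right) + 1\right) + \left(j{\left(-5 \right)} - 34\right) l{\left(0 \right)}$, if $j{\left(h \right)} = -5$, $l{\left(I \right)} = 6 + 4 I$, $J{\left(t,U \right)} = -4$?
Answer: $-450$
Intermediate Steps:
$\left(-4\right) \left(-9\right) \left(\left(-3 + J{\left(-3,5 \right)}\right) + 1\right) + \left(j{\left(-5 \right)} - 34\right) l{\left(0 \right)} = \left(-4\right) \left(-9\right) \left(\left(-3 - 4\right) + 1\right) + \left(-5 - 34\right) \left(6 + 4 \cdot 0\right) = 36 \left(-7 + 1\right) - 39 \left(6 + 0\right) = 36 \left(-6\right) - 234 = -216 - 234 = -450$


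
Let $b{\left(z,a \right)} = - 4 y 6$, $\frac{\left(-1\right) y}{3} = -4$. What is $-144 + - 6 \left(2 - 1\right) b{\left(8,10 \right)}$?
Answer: $1584$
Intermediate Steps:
$y = 12$ ($y = \left(-3\right) \left(-4\right) = 12$)
$b{\left(z,a \right)} = -288$ ($b{\left(z,a \right)} = \left(-4\right) 12 \cdot 6 = \left(-48\right) 6 = -288$)
$-144 + - 6 \left(2 - 1\right) b{\left(8,10 \right)} = -144 + - 6 \left(2 - 1\right) \left(-288\right) = -144 + \left(-6\right) 1 \left(-288\right) = -144 - -1728 = -144 + 1728 = 1584$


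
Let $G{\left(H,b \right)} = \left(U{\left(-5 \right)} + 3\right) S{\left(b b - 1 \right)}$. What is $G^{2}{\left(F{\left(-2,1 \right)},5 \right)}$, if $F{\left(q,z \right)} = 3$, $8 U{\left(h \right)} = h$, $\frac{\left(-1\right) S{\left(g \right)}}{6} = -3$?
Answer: $\frac{29241}{16} \approx 1827.6$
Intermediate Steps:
$S{\left(g \right)} = 18$ ($S{\left(g \right)} = \left(-6\right) \left(-3\right) = 18$)
$U{\left(h \right)} = \frac{h}{8}$
$G{\left(H,b \right)} = \frac{171}{4}$ ($G{\left(H,b \right)} = \left(\frac{1}{8} \left(-5\right) + 3\right) 18 = \left(- \frac{5}{8} + 3\right) 18 = \frac{19}{8} \cdot 18 = \frac{171}{4}$)
$G^{2}{\left(F{\left(-2,1 \right)},5 \right)} = \left(\frac{171}{4}\right)^{2} = \frac{29241}{16}$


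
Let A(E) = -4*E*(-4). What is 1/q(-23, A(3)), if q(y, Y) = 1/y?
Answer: -23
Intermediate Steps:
A(E) = 16*E
1/q(-23, A(3)) = 1/(1/(-23)) = 1/(-1/23) = -23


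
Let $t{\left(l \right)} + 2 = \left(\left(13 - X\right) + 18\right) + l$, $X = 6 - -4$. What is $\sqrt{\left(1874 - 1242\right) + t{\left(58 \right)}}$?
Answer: $\sqrt{709} \approx 26.627$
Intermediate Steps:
$X = 10$ ($X = 6 + 4 = 10$)
$t{\left(l \right)} = 19 + l$ ($t{\left(l \right)} = -2 + \left(\left(\left(13 - 10\right) + 18\right) + l\right) = -2 + \left(\left(3 + 18\right) + l\right) = -2 + \left(21 + l\right) = 19 + l$)
$\sqrt{\left(1874 - 1242\right) + t{\left(58 \right)}} = \sqrt{\left(1874 - 1242\right) + \left(19 + 58\right)} = \sqrt{\left(1874 - 1242\right) + 77} = \sqrt{632 + 77} = \sqrt{709}$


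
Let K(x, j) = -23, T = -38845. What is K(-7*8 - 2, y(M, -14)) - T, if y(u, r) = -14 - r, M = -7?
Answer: 38822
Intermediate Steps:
K(-7*8 - 2, y(M, -14)) - T = -23 - 1*(-38845) = -23 + 38845 = 38822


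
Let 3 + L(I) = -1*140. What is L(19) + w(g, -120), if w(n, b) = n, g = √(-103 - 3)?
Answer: -143 + I*√106 ≈ -143.0 + 10.296*I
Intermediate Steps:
L(I) = -143 (L(I) = -3 - 1*140 = -3 - 140 = -143)
g = I*√106 (g = √(-106) = I*√106 ≈ 10.296*I)
L(19) + w(g, -120) = -143 + I*√106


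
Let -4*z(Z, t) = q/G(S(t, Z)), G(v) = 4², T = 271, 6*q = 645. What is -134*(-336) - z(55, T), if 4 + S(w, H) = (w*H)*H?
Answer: 5763287/128 ≈ 45026.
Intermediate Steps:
q = 215/2 (q = (⅙)*645 = 215/2 ≈ 107.50)
S(w, H) = -4 + w*H² (S(w, H) = -4 + (w*H)*H = -4 + (H*w)*H = -4 + w*H²)
G(v) = 16
z(Z, t) = -215/128 (z(Z, t) = -215/(8*16) = -¼*215/32 = -215/128)
-134*(-336) - z(55, T) = -134*(-336) - 1*(-215/128) = 45024 + 215/128 = 5763287/128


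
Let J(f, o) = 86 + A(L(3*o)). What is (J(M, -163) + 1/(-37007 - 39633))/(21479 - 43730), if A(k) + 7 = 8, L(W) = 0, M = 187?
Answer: -6667679/1705316640 ≈ -0.0039099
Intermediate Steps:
A(k) = 1 (A(k) = -7 + 8 = 1)
J(f, o) = 87 (J(f, o) = 86 + 1 = 87)
(J(M, -163) + 1/(-37007 - 39633))/(21479 - 43730) = (87 + 1/(-37007 - 39633))/(21479 - 43730) = (87 + 1/(-76640))/(-22251) = (87 - 1/76640)*(-1/22251) = (6667679/76640)*(-1/22251) = -6667679/1705316640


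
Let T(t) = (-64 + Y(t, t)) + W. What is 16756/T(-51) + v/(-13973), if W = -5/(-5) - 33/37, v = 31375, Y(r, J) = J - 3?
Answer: -4399863253/30475113 ≈ -144.38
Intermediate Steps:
Y(r, J) = -3 + J
W = 4/37 (W = -5*(-⅕) - 33*1/37 = 1 - 33/37 = 4/37 ≈ 0.10811)
T(t) = -2475/37 + t (T(t) = (-64 + (-3 + t)) + 4/37 = (-67 + t) + 4/37 = -2475/37 + t)
16756/T(-51) + v/(-13973) = 16756/(-2475/37 - 51) + 31375/(-13973) = 16756/(-4362/37) + 31375*(-1/13973) = 16756*(-37/4362) - 31375/13973 = -309986/2181 - 31375/13973 = -4399863253/30475113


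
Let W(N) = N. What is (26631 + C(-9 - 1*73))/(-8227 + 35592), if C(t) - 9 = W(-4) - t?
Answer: 26718/27365 ≈ 0.97636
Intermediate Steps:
C(t) = 5 - t (C(t) = 9 + (-4 - t) = 5 - t)
(26631 + C(-9 - 1*73))/(-8227 + 35592) = (26631 + (5 - (-9 - 1*73)))/(-8227 + 35592) = (26631 + (5 - (-9 - 73)))/27365 = (26631 + (5 - 1*(-82)))*(1/27365) = (26631 + (5 + 82))*(1/27365) = (26631 + 87)*(1/27365) = 26718*(1/27365) = 26718/27365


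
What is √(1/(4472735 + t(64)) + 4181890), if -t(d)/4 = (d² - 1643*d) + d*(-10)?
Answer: √99569570050012731809/4879519 ≈ 2045.0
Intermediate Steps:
t(d) = -4*d² + 6612*d (t(d) = -4*((d² - 1643*d) + d*(-10)) = -4*((d² - 1643*d) - 10*d) = -4*(d² - 1653*d) = -4*d² + 6612*d)
√(1/(4472735 + t(64)) + 4181890) = √(1/(4472735 + 4*64*(1653 - 1*64)) + 4181890) = √(1/(4472735 + 4*64*(1653 - 64)) + 4181890) = √(1/(4472735 + 4*64*1589) + 4181890) = √(1/(4472735 + 406784) + 4181890) = √(1/4879519 + 4181890) = √(20405611710911/4879519) = √99569570050012731809/4879519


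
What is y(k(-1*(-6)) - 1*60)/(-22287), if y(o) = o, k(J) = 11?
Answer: 49/22287 ≈ 0.0021986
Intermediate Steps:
y(k(-1*(-6)) - 1*60)/(-22287) = (11 - 1*60)/(-22287) = (11 - 60)*(-1/22287) = -49*(-1/22287) = 49/22287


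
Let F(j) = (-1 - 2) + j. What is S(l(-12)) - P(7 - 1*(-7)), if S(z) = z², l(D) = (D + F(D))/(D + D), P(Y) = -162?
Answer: 10449/64 ≈ 163.27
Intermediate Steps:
F(j) = -3 + j
l(D) = (-3 + 2*D)/(2*D) (l(D) = (D + (-3 + D))/(D + D) = (-3 + 2*D)/((2*D)) = (-3 + 2*D)*(1/(2*D)) = (-3 + 2*D)/(2*D))
S(l(-12)) - P(7 - 1*(-7)) = ((-3/2 - 12)/(-12))² - 1*(-162) = (-1/12*(-27/2))² + 162 = (9/8)² + 162 = 81/64 + 162 = 10449/64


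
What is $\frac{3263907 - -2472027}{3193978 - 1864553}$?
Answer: $\frac{5735934}{1329425} \approx 4.3146$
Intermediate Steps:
$\frac{3263907 - -2472027}{3193978 - 1864553} = \frac{3263907 + 2472027}{1329425} = 5735934 \cdot \frac{1}{1329425} = \frac{5735934}{1329425}$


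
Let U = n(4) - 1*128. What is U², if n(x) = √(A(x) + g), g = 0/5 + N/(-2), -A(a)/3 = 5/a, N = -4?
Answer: (256 - I*√7)²/4 ≈ 16382.0 - 338.66*I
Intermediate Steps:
A(a) = -15/a
g = 2 (g = 0/5 - 4/(-2) = 0*(⅕) - 4*(-½) = 0 + 2 = 2)
n(x) = √(2 - 15/x) (n(x) = √(-15/x + 2) = √(2 - 15/x))
U = -128 + I*√7/2 (U = √(2 - 15/4) - 1*128 = √(2 - 15*¼) - 128 = √(2 - 15/4) - 128 = √(-7/4) - 128 = I*√7/2 - 128 = -128 + I*√7/2 ≈ -128.0 + 1.3229*I)
U² = (-128 + I*√7/2)²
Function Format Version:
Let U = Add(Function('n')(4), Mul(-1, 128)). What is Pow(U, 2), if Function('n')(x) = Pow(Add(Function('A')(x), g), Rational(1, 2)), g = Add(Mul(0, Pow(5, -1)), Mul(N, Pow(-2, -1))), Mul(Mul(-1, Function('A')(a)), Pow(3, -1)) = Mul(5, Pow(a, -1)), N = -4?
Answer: Mul(Rational(1, 4), Pow(Add(256, Mul(-1, I, Pow(7, Rational(1, 2)))), 2)) ≈ Add(16382., Mul(-338.66, I))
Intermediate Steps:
Function('A')(a) = Mul(-15, Pow(a, -1)) (Function('A')(a) = Mul(-3, Mul(5, Pow(a, -1))) = Mul(-15, Pow(a, -1)))
g = 2 (g = Add(Mul(0, Pow(5, -1)), Mul(-4, Pow(-2, -1))) = Add(Mul(0, Rational(1, 5)), Mul(-4, Rational(-1, 2))) = Add(0, 2) = 2)
Function('n')(x) = Pow(Add(2, Mul(-15, Pow(x, -1))), Rational(1, 2)) (Function('n')(x) = Pow(Add(Mul(-15, Pow(x, -1)), 2), Rational(1, 2)) = Pow(Add(2, Mul(-15, Pow(x, -1))), Rational(1, 2)))
U = Add(-128, Mul(Rational(1, 2), I, Pow(7, Rational(1, 2)))) (U = Add(Pow(Add(2, Mul(-15, Pow(4, -1))), Rational(1, 2)), Mul(-1, 128)) = Add(Pow(Add(2, Mul(-15, Rational(1, 4))), Rational(1, 2)), -128) = Add(Pow(Add(2, Rational(-15, 4)), Rational(1, 2)), -128) = Add(Pow(Rational(-7, 4), Rational(1, 2)), -128) = Add(Mul(Rational(1, 2), I, Pow(7, Rational(1, 2))), -128) = Add(-128, Mul(Rational(1, 2), I, Pow(7, Rational(1, 2)))) ≈ Add(-128.00, Mul(1.3229, I)))
Pow(U, 2) = Pow(Add(-128, Mul(Rational(1, 2), I, Pow(7, Rational(1, 2)))), 2)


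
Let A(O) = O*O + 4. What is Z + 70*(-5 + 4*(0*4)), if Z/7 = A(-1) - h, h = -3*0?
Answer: -315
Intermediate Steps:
A(O) = 4 + O² (A(O) = O² + 4 = 4 + O²)
h = 0
Z = 35 (Z = 7*((4 + (-1)²) - 1*0) = 7*((4 + 1) + 0) = 7*(5 + 0) = 7*5 = 35)
Z + 70*(-5 + 4*(0*4)) = 35 + 70*(-5 + 4*(0*4)) = 35 + 70*(-5 + 4*0) = 35 + 70*(-5 + 0) = 35 + 70*(-5) = 35 - 350 = -315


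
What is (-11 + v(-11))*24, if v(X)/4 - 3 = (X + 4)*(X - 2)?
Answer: 8760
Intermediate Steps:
v(X) = 12 + 4*(-2 + X)*(4 + X) (v(X) = 12 + 4*((X + 4)*(X - 2)) = 12 + 4*((4 + X)*(-2 + X)) = 12 + 4*((-2 + X)*(4 + X)) = 12 + 4*(-2 + X)*(4 + X))
(-11 + v(-11))*24 = (-11 + (-20 + 4*(-11)**2 + 8*(-11)))*24 = (-11 + (-20 + 4*121 - 88))*24 = (-11 + (-20 + 484 - 88))*24 = (-11 + 376)*24 = 365*24 = 8760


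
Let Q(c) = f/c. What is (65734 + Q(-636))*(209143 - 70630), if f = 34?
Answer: 965130650545/106 ≈ 9.1050e+9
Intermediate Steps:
Q(c) = 34/c
(65734 + Q(-636))*(209143 - 70630) = (65734 + 34/(-636))*(209143 - 70630) = (65734 + 34*(-1/636))*138513 = (65734 - 17/318)*138513 = (20903395/318)*138513 = 965130650545/106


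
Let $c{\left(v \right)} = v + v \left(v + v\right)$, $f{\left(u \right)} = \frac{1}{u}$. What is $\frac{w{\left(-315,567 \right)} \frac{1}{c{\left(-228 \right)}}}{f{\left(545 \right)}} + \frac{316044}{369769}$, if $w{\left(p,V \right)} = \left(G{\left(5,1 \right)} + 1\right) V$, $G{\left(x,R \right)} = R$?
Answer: $\frac{1244355903}{182665886} \approx 6.8122$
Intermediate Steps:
$w{\left(p,V \right)} = 2 V$ ($w{\left(p,V \right)} = \left(1 + 1\right) V = 2 V$)
$c{\left(v \right)} = v + 2 v^{2}$ ($c{\left(v \right)} = v + v 2 v = v + 2 v^{2}$)
$\frac{w{\left(-315,567 \right)} \frac{1}{c{\left(-228 \right)}}}{f{\left(545 \right)}} + \frac{316044}{369769} = \frac{2 \cdot 567 \frac{1}{\left(-228\right) \left(1 + 2 \left(-228\right)\right)}}{\frac{1}{545}} + \frac{316044}{369769} = \frac{1134}{\left(-228\right) \left(1 - 456\right)} \frac{1}{\frac{1}{545}} + 316044 \cdot \frac{1}{369769} = \frac{1134}{\left(-228\right) \left(-455\right)} 545 + \frac{316044}{369769} = \frac{1134}{103740} \cdot 545 + \frac{316044}{369769} = 1134 \cdot \frac{1}{103740} \cdot 545 + \frac{316044}{369769} = \frac{27}{2470} \cdot 545 + \frac{316044}{369769} = \frac{2943}{494} + \frac{316044}{369769} = \frac{1244355903}{182665886}$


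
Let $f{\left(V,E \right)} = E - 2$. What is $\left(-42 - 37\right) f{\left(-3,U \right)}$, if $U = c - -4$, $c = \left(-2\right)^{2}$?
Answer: $-474$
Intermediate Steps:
$c = 4$
$U = 8$ ($U = 4 - -4 = 4 + 4 = 8$)
$f{\left(V,E \right)} = -2 + E$
$\left(-42 - 37\right) f{\left(-3,U \right)} = \left(-42 - 37\right) \left(-2 + 8\right) = \left(-79\right) 6 = -474$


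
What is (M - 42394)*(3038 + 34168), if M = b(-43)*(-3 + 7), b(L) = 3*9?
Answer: -1573292916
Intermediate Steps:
b(L) = 27
M = 108 (M = 27*(-3 + 7) = 27*4 = 108)
(M - 42394)*(3038 + 34168) = (108 - 42394)*(3038 + 34168) = -42286*37206 = -1573292916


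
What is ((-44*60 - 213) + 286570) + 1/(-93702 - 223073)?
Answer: 89874452674/316775 ≈ 2.8372e+5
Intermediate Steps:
((-44*60 - 213) + 286570) + 1/(-93702 - 223073) = ((-2640 - 213) + 286570) + 1/(-316775) = (-2853 + 286570) - 1/316775 = 283717 - 1/316775 = 89874452674/316775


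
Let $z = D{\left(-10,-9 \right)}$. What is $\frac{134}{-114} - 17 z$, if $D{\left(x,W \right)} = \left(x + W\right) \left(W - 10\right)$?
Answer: $- \frac{349876}{57} \approx -6138.2$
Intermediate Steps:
$D{\left(x,W \right)} = \left(-10 + W\right) \left(W + x\right)$ ($D{\left(x,W \right)} = \left(W + x\right) \left(-10 + W\right) = \left(-10 + W\right) \left(W + x\right)$)
$z = 361$ ($z = \left(-9\right)^{2} - -90 - -100 - -90 = 81 + 90 + 100 + 90 = 361$)
$\frac{134}{-114} - 17 z = \frac{134}{-114} - 6137 = 134 \left(- \frac{1}{114}\right) - 6137 = - \frac{67}{57} - 6137 = - \frac{349876}{57}$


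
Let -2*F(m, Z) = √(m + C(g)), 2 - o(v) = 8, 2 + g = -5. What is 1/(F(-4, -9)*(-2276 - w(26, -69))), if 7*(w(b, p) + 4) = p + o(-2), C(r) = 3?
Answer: -14*I/15829 ≈ -0.00088445*I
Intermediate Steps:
g = -7 (g = -2 - 5 = -7)
o(v) = -6 (o(v) = 2 - 1*8 = 2 - 8 = -6)
w(b, p) = -34/7 + p/7 (w(b, p) = -4 + (p - 6)/7 = -4 + (-6 + p)/7 = -4 + (-6/7 + p/7) = -34/7 + p/7)
F(m, Z) = -√(3 + m)/2 (F(m, Z) = -√(m + 3)/2 = -√(3 + m)/2)
1/(F(-4, -9)*(-2276 - w(26, -69))) = 1/((-√(3 - 4)/2)*(-2276 - (-34/7 + (⅐)*(-69)))) = 1/((-I/2)*(-2276 - (-34/7 - 69/7))) = 1/((-I/2)*(-2276 - 1*(-103/7))) = 1/((-I/2)*(-2276 + 103/7)) = 1/(-I/2*(-15829/7)) = 1/(15829*I/14) = -14*I/15829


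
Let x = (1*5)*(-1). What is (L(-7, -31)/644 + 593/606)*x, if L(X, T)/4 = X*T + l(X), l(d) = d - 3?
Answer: -48025/4242 ≈ -11.321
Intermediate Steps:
l(d) = -3 + d
L(X, T) = -12 + 4*X + 4*T*X (L(X, T) = 4*(X*T + (-3 + X)) = 4*(T*X + (-3 + X)) = 4*(-3 + X + T*X) = -12 + 4*X + 4*T*X)
x = -5 (x = 5*(-1) = -5)
(L(-7, -31)/644 + 593/606)*x = ((-12 + 4*(-7) + 4*(-31)*(-7))/644 + 593/606)*(-5) = ((-12 - 28 + 868)*(1/644) + 593*(1/606))*(-5) = (828*(1/644) + 593/606)*(-5) = (9/7 + 593/606)*(-5) = (9605/4242)*(-5) = -48025/4242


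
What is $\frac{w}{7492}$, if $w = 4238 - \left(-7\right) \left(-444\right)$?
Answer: $\frac{565}{3746} \approx 0.15083$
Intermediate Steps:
$w = 1130$ ($w = 4238 - 3108 = 1130$)
$\frac{w}{7492} = \frac{1130}{7492} = 1130 \cdot \frac{1}{7492} = \frac{565}{3746}$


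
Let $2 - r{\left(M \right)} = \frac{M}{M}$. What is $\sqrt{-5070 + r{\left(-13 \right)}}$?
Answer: $i \sqrt{5069} \approx 71.197 i$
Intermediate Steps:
$r{\left(M \right)} = 1$ ($r{\left(M \right)} = 2 - \frac{M}{M} = 2 - 1 = 1$)
$\sqrt{-5070 + r{\left(-13 \right)}} = \sqrt{-5070 + 1} = \sqrt{-5069} = i \sqrt{5069}$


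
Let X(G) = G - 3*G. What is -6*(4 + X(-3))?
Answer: -60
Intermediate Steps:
X(G) = -2*G
-6*(4 + X(-3)) = -6*(4 - 2*(-3)) = -6*(4 + 6) = -6*10 = -60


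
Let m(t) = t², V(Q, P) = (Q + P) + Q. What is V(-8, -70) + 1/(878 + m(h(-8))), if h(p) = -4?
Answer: -76883/894 ≈ -85.999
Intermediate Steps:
V(Q, P) = P + 2*Q (V(Q, P) = (P + Q) + Q = P + 2*Q)
V(-8, -70) + 1/(878 + m(h(-8))) = (-70 + 2*(-8)) + 1/(878 + (-4)²) = (-70 - 16) + 1/(878 + 16) = -86 + 1/894 = -76883/894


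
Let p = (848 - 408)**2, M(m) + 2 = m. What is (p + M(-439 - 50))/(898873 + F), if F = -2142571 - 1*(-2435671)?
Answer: 193109/1191973 ≈ 0.16201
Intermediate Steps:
M(m) = -2 + m
p = 193600 (p = 440**2 = 193600)
F = 293100 (F = -2142571 + 2435671 = 293100)
(p + M(-439 - 50))/(898873 + F) = (193600 + (-2 + (-439 - 50)))/(898873 + 293100) = (193600 + (-2 - 489))/1191973 = (193600 - 491)*(1/1191973) = 193109*(1/1191973) = 193109/1191973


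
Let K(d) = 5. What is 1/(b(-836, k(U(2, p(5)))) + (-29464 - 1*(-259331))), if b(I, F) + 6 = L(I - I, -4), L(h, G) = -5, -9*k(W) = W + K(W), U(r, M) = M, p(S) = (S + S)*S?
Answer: 1/229856 ≈ 4.3505e-6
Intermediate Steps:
p(S) = 2*S**2 (p(S) = (2*S)*S = 2*S**2)
k(W) = -5/9 - W/9 (k(W) = -(W + 5)/9 = -(5 + W)/9 = -5/9 - W/9)
b(I, F) = -11 (b(I, F) = -6 - 5 = -11)
1/(b(-836, k(U(2, p(5)))) + (-29464 - 1*(-259331))) = 1/(-11 + (-29464 - 1*(-259331))) = 1/(-11 + (-29464 + 259331)) = 1/(-11 + 229867) = 1/229856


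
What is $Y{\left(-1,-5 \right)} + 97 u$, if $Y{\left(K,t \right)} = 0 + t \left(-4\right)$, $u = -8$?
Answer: $-756$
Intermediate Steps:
$Y{\left(K,t \right)} = - 4 t$ ($Y{\left(K,t \right)} = 0 - 4 t = - 4 t$)
$Y{\left(-1,-5 \right)} + 97 u = \left(-4\right) \left(-5\right) + 97 \left(-8\right) = 20 - 776 = -756$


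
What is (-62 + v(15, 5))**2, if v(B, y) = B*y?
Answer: 169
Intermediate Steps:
(-62 + v(15, 5))**2 = (-62 + 15*5)**2 = (-62 + 75)**2 = 13**2 = 169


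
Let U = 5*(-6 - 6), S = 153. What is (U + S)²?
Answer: 8649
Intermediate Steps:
U = -60 (U = 5*(-12) = -60)
(U + S)² = (-60 + 153)² = 93² = 8649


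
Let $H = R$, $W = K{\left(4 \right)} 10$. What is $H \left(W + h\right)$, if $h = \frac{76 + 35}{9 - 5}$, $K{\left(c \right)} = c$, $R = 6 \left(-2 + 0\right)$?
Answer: $-813$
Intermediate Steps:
$R = -12$ ($R = 6 \left(-2\right) = -12$)
$h = \frac{111}{4} \approx 27.75$
$W = 40$ ($W = 4 \cdot 10 = 40$)
$H = -12$
$H \left(W + h\right) = - 12 \left(40 + \frac{111}{4}\right) = \left(-12\right) \frac{271}{4} = -813$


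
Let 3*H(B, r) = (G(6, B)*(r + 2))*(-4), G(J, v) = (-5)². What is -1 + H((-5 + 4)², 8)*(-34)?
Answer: 33997/3 ≈ 11332.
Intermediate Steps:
G(J, v) = 25
H(B, r) = -200/3 - 100*r/3 (H(B, r) = ((25*(r + 2))*(-4))/3 = ((25*(2 + r))*(-4))/3 = ((50 + 25*r)*(-4))/3 = (-200 - 100*r)/3 = -200/3 - 100*r/3)
-1 + H((-5 + 4)², 8)*(-34) = -1 + (-200/3 - 100/3*8)*(-34) = -1 + (-200/3 - 800/3)*(-34) = -1 - 1000/3*(-34) = -1 + 34000/3 = 33997/3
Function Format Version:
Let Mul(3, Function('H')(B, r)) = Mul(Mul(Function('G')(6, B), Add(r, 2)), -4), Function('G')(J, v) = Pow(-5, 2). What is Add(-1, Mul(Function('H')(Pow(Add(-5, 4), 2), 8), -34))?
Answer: Rational(33997, 3) ≈ 11332.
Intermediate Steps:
Function('G')(J, v) = 25
Function('H')(B, r) = Add(Rational(-200, 3), Mul(Rational(-100, 3), r)) (Function('H')(B, r) = Mul(Rational(1, 3), Mul(Mul(25, Add(r, 2)), -4)) = Mul(Rational(1, 3), Mul(Mul(25, Add(2, r)), -4)) = Mul(Rational(1, 3), Mul(Add(50, Mul(25, r)), -4)) = Mul(Rational(1, 3), Add(-200, Mul(-100, r))) = Add(Rational(-200, 3), Mul(Rational(-100, 3), r)))
Add(-1, Mul(Function('H')(Pow(Add(-5, 4), 2), 8), -34)) = Add(-1, Mul(Add(Rational(-200, 3), Mul(Rational(-100, 3), 8)), -34)) = Add(-1, Mul(Add(Rational(-200, 3), Rational(-800, 3)), -34)) = Add(-1, Mul(Rational(-1000, 3), -34)) = Add(-1, Rational(34000, 3)) = Rational(33997, 3)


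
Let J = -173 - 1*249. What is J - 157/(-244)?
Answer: -102811/244 ≈ -421.36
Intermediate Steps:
J = -422 (J = -173 - 249 = -422)
J - 157/(-244) = -422 - 157/(-244) = -422 - 157*(-1/244) = -422 + 157/244 = -102811/244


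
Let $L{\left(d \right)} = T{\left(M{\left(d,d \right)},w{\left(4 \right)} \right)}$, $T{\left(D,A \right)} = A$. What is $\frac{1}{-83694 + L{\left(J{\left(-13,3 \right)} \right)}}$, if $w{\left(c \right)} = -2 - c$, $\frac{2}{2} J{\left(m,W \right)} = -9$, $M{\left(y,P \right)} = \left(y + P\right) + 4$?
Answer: $- \frac{1}{83700} \approx -1.1947 \cdot 10^{-5}$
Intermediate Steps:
$M{\left(y,P \right)} = 4 + P + y$ ($M{\left(y,P \right)} = \left(P + y\right) + 4 = 4 + P + y$)
$J{\left(m,W \right)} = -9$
$L{\left(d \right)} = -6$ ($L{\left(d \right)} = -2 - 4 = -6$)
$\frac{1}{-83694 + L{\left(J{\left(-13,3 \right)} \right)}} = \frac{1}{-83694 - 6} = \frac{1}{-83700} = - \frac{1}{83700}$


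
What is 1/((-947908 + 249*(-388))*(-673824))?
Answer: 1/703822644480 ≈ 1.4208e-12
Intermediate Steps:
1/((-947908 + 249*(-388))*(-673824)) = -1/673824/(-947908 - 96612) = -1/673824/(-1044520) = -1/1044520*(-1/673824) = 1/703822644480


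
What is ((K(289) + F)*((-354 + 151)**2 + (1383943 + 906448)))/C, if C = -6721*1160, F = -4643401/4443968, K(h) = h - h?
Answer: 202896435/649302368 ≈ 0.31248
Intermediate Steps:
K(h) = 0
F = -201887/193216 (F = -4643401*1/4443968 = -201887/193216 ≈ -1.0449)
C = -7796360
((K(289) + F)*((-354 + 151)**2 + (1383943 + 906448)))/C = ((0 - 201887/193216)*((-354 + 151)**2 + (1383943 + 906448)))/(-7796360) = -201887*((-203)**2 + 2290391)/193216*(-1/7796360) = -201887*(41209 + 2290391)/193216*(-1/7796360) = -201887/193216*2331600*(-1/7796360) = -29419983075/12076*(-1/7796360) = 202896435/649302368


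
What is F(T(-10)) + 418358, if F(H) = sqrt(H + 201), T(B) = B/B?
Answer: 418358 + sqrt(202) ≈ 4.1837e+5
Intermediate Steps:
T(B) = 1
F(H) = sqrt(201 + H)
F(T(-10)) + 418358 = sqrt(201 + 1) + 418358 = sqrt(202) + 418358 = 418358 + sqrt(202)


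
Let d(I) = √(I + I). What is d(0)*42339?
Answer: 0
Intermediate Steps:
d(I) = √2*√I (d(I) = √(2*I) = √2*√I)
d(0)*42339 = (√2*√0)*42339 = (√2*0)*42339 = 0*42339 = 0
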